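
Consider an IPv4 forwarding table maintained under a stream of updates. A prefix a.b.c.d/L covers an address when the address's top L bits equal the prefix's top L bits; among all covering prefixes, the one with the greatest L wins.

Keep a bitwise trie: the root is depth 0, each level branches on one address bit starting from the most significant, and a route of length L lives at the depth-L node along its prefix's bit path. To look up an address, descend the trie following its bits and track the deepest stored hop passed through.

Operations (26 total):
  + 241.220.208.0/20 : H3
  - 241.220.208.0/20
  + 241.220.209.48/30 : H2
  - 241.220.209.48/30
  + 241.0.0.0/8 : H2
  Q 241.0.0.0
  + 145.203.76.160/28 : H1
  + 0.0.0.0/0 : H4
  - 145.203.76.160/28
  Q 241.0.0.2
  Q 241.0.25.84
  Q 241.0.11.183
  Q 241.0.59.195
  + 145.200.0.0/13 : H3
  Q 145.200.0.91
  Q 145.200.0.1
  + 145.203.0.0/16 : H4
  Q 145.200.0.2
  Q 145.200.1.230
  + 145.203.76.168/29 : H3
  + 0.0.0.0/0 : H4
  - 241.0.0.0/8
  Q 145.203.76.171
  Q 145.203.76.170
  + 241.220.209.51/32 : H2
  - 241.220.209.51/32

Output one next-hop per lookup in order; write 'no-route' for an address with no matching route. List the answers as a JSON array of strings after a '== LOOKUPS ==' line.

Apply in order:
  add 241.220.208.0/20 -> H3 at depth 20
  del 241.220.208.0/20 (clear depth 20)
  add 241.220.209.48/30 -> H2 at depth 30
  del 241.220.209.48/30 (clear depth 30)
  add 241.0.0.0/8 -> H2 at depth 8
  ? 241.0.0.0  path d0:-→d1:-→d2:-→d3:-→d4:-→d5:-→d6:-→d7:-→d8:H2  best=H2
  add 145.203.76.160/28 -> H1 at depth 28
  add 0.0.0.0/0 -> H4 at depth 0
  del 145.203.76.160/28 (clear depth 28)
  ? 241.0.0.2  path d0:H4→d1:-→d2:-→d3:-→d4:-→d5:-→d6:-→d7:-→d8:H2  best=H2
  ? 241.0.25.84  path d0:H4→d1:-→d2:-→d3:-→d4:-→d5:-→d6:-→d7:-→d8:H2  best=H2
  ? 241.0.11.183  path d0:H4→d1:-→d2:-→d3:-→d4:-→d5:-→d6:-→d7:-→d8:H2  best=H2
  ? 241.0.59.195  path d0:H4→d1:-→d2:-→d3:-→d4:-→d5:-→d6:-→d7:-→d8:H2  best=H2
  add 145.200.0.0/13 -> H3 at depth 13
  ? 145.200.0.91  path d0:H4→d1:-→d2:-→d3:-→d4:-→d5:-→d6:-→d7:-→d8:-→d9:-→d10:-→d11:-→d12:-→d13:H3→d14:-  best=H3
  ? 145.200.0.1  path d0:H4→d1:-→d2:-→d3:-→d4:-→d5:-→d6:-→d7:-→d8:-→d9:-→d10:-→d11:-→d12:-→d13:H3→d14:-  best=H3
  add 145.203.0.0/16 -> H4 at depth 16
  ? 145.200.0.2  path d0:H4→d1:-→d2:-→d3:-→d4:-→d5:-→d6:-→d7:-→d8:-→d9:-→d10:-→d11:-→d12:-→d13:H3→d14:-  best=H3
  ? 145.200.1.230  path d0:H4→d1:-→d2:-→d3:-→d4:-→d5:-→d6:-→d7:-→d8:-→d9:-→d10:-→d11:-→d12:-→d13:H3→d14:-  best=H3
  add 145.203.76.168/29 -> H3 at depth 29
  add 0.0.0.0/0 -> H4 at depth 0
  del 241.0.0.0/8 (clear depth 8)
  ? 145.203.76.171  path d0:H4→d1:-→d2:-→d3:-→d4:-→d5:-→d6:-→d7:-→d8:-→d9:-→d10:-→d11:-→d12:-→d13:H3→d14:-→d15:-→d16:H4→d17:-→d18:-→d19:-→d20:-→d21:-→d22:-→d23:-→d24:-→d25:-→d26:-→d27:-→d28:-→d29:H3  best=H3
  ? 145.203.76.170  path d0:H4→d1:-→d2:-→d3:-→d4:-→d5:-→d6:-→d7:-→d8:-→d9:-→d10:-→d11:-→d12:-→d13:H3→d14:-→d15:-→d16:H4→d17:-→d18:-→d19:-→d20:-→d21:-→d22:-→d23:-→d24:-→d25:-→d26:-→d27:-→d28:-→d29:H3  best=H3
  add 241.220.209.51/32 -> H2 at depth 32
  del 241.220.209.51/32 (clear depth 32)

== LOOKUPS ==
["H2","H2","H2","H2","H2","H3","H3","H3","H3","H3","H3"]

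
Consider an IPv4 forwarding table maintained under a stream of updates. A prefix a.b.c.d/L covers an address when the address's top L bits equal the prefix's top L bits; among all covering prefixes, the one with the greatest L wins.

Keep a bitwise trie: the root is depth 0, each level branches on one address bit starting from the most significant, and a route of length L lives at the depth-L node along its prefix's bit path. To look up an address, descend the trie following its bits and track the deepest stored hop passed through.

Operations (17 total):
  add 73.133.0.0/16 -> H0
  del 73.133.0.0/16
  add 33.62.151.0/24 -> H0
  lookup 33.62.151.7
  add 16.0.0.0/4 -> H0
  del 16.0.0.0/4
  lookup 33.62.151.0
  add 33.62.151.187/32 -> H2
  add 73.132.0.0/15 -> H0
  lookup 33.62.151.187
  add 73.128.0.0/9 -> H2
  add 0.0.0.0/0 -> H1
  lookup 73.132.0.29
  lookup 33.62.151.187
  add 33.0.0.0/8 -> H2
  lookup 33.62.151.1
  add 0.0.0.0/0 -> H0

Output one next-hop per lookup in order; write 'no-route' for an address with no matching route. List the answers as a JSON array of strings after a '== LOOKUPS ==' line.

Apply in order:
  add 73.133.0.0/16 -> H0 at depth 16
  del 73.133.0.0/16 (clear depth 16)
  add 33.62.151.0/24 -> H0 at depth 24
  ? 33.62.151.7  path d0:-→d1:-→d2:-→d3:-→d4:-→d5:-→d6:-→d7:-→d8:-→d9:-→d10:-→d11:-→d12:-→d13:-→d14:-→d15:-→d16:-→d17:-→d18:-→d19:-→d20:-→d21:-→d22:-→d23:-→d24:H0  best=H0
  add 16.0.0.0/4 -> H0 at depth 4
  del 16.0.0.0/4 (clear depth 4)
  ? 33.62.151.0  path d0:-→d1:-→d2:-→d3:-→d4:-→d5:-→d6:-→d7:-→d8:-→d9:-→d10:-→d11:-→d12:-→d13:-→d14:-→d15:-→d16:-→d17:-→d18:-→d19:-→d20:-→d21:-→d22:-→d23:-→d24:H0  best=H0
  add 33.62.151.187/32 -> H2 at depth 32
  add 73.132.0.0/15 -> H0 at depth 15
  ? 33.62.151.187  path d0:-→d1:-→d2:-→d3:-→d4:-→d5:-→d6:-→d7:-→d8:-→d9:-→d10:-→d11:-→d12:-→d13:-→d14:-→d15:-→d16:-→d17:-→d18:-→d19:-→d20:-→d21:-→d22:-→d23:-→d24:H0→d25:-→d26:-→d27:-→d28:-→d29:-→d30:-→d31:-→d32:H2  best=H2
  add 73.128.0.0/9 -> H2 at depth 9
  add 0.0.0.0/0 -> H1 at depth 0
  ? 73.132.0.29  path d0:H1→d1:-→d2:-→d3:-→d4:-→d5:-→d6:-→d7:-→d8:-→d9:H2→d10:-→d11:-→d12:-→d13:-→d14:-→d15:H0  best=H0
  ? 33.62.151.187  path d0:H1→d1:-→d2:-→d3:-→d4:-→d5:-→d6:-→d7:-→d8:-→d9:-→d10:-→d11:-→d12:-→d13:-→d14:-→d15:-→d16:-→d17:-→d18:-→d19:-→d20:-→d21:-→d22:-→d23:-→d24:H0→d25:-→d26:-→d27:-→d28:-→d29:-→d30:-→d31:-→d32:H2  best=H2
  add 33.0.0.0/8 -> H2 at depth 8
  ? 33.62.151.1  path d0:H1→d1:-→d2:-→d3:-→d4:-→d5:-→d6:-→d7:-→d8:H2→d9:-→d10:-→d11:-→d12:-→d13:-→d14:-→d15:-→d16:-→d17:-→d18:-→d19:-→d20:-→d21:-→d22:-→d23:-→d24:H0  best=H0
  add 0.0.0.0/0 -> H0 at depth 0

== LOOKUPS ==
["H0","H0","H2","H0","H2","H0"]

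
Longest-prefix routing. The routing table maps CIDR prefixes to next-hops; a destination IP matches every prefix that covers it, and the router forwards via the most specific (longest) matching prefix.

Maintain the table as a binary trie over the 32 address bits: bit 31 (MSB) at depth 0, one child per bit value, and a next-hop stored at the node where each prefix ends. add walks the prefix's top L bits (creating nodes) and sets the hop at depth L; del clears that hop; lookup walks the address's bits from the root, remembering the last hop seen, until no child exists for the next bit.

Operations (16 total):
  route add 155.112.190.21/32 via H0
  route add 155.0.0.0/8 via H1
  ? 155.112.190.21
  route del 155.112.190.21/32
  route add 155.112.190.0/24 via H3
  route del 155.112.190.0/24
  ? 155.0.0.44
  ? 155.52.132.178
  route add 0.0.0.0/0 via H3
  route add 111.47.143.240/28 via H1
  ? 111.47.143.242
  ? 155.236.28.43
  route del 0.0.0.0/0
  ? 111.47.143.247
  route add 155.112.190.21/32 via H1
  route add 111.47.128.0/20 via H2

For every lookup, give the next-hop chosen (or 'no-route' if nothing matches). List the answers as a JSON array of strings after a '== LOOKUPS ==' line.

Process each operation:
  add 155.112.190.21/32 -> H0 at depth 32
  add 155.0.0.0/8 -> H1 at depth 8
  lookup 155.112.190.21: bits 10011011011100001011111000010101 walk d0:-→d1:-→d2:-→d3:-→d4:-→d5:-→d6:-→d7:-→d8:H1→d9:-→d10:-→d11:-→d12:-→d13:-→d14:-→d15:-→d16:-→d17:-→d18:-→d19:-→d20:-→d21:-→d22:-→d23:-→d24:-→d25:-→d26:-→d27:-→d28:-→d29:-→d30:-→d31:-→d32:H0 -> H0
  - 155.112.190.21/32 clear@32
  add 155.112.190.0/24 -> H3 at depth 24
  - 155.112.190.0/24 clear@24
  lookup 155.0.0.44: bits 100110110 walk d0:-→d1:-→d2:-→d3:-→d4:-→d5:-→d6:-→d7:-→d8:H1→d9:- -> H1
  lookup 155.52.132.178: bits 100110110 walk d0:-→d1:-→d2:-→d3:-→d4:-→d5:-→d6:-→d7:-→d8:H1→d9:- -> H1
  add 0.0.0.0/0 -> H3 at depth 0
  add 111.47.143.240/28 -> H1 at depth 28
  lookup 111.47.143.242: bits 0110111100101111100011111111 walk d0:H3→d1:-→d2:-→d3:-→d4:-→d5:-→d6:-→d7:-→d8:-→d9:-→d10:-→d11:-→d12:-→d13:-→d14:-→d15:-→d16:-→d17:-→d18:-→d19:-→d20:-→d21:-→d22:-→d23:-→d24:-→d25:-→d26:-→d27:-→d28:H1 -> H1
  lookup 155.236.28.43: bits 10011011 walk d0:H3→d1:-→d2:-→d3:-→d4:-→d5:-→d6:-→d7:-→d8:H1 -> H1
  - 0.0.0.0/0 clear@0
  lookup 111.47.143.247: bits 0110111100101111100011111111 walk d0:-→d1:-→d2:-→d3:-→d4:-→d5:-→d6:-→d7:-→d8:-→d9:-→d10:-→d11:-→d12:-→d13:-→d14:-→d15:-→d16:-→d17:-→d18:-→d19:-→d20:-→d21:-→d22:-→d23:-→d24:-→d25:-→d26:-→d27:-→d28:H1 -> H1
  add 155.112.190.21/32 -> H1 at depth 32
  add 111.47.128.0/20 -> H2 at depth 20

== LOOKUPS ==
["H0","H1","H1","H1","H1","H1"]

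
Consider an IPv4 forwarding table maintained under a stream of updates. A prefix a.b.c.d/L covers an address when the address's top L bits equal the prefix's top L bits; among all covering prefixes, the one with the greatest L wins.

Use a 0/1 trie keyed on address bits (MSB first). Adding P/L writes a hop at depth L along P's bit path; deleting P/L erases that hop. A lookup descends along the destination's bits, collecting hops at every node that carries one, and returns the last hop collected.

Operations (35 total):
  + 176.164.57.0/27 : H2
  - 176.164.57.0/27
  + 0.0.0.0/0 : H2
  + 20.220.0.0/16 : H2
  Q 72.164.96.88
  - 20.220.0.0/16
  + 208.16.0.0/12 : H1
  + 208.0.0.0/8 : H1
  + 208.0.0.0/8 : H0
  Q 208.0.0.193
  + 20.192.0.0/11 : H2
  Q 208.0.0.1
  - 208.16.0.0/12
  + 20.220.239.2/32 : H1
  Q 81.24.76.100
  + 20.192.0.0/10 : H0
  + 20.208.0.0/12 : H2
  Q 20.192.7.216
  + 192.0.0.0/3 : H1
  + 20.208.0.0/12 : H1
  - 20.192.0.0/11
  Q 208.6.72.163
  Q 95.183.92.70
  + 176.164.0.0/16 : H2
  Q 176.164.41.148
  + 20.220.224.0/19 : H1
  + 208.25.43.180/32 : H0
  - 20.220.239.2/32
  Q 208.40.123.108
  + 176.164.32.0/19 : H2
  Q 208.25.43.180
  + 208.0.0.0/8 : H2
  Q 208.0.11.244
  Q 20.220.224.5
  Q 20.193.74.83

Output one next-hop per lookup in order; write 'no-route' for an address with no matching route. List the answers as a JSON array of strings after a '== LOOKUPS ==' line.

Process each operation:
  add 176.164.57.0/27 -> H2 at depth 27
  - 176.164.57.0/27 clear@27
  add 0.0.0.0/0 -> H2 at depth 0
  add 20.220.0.0/16 -> H2 at depth 16
  lookup 72.164.96.88: bits 0 walk d0:H2→d1:- -> H2
  - 20.220.0.0/16 clear@16
  add 208.16.0.0/12 -> H1 at depth 12
  add 208.0.0.0/8 -> H1 at depth 8
  add 208.0.0.0/8 -> H0 at depth 8
  lookup 208.0.0.193: bits 11010000000 walk d0:H2→d1:-→d2:-→d3:-→d4:-→d5:-→d6:-→d7:-→d8:H0→d9:-→d10:-→d11:- -> H0
  add 20.192.0.0/11 -> H2 at depth 11
  lookup 208.0.0.1: bits 11010000000 walk d0:H2→d1:-→d2:-→d3:-→d4:-→d5:-→d6:-→d7:-→d8:H0→d9:-→d10:-→d11:- -> H0
  - 208.16.0.0/12 clear@12
  add 20.220.239.2/32 -> H1 at depth 32
  lookup 81.24.76.100: bits 0 walk d0:H2→d1:- -> H2
  add 20.192.0.0/10 -> H0 at depth 10
  add 20.208.0.0/12 -> H2 at depth 12
  lookup 20.192.7.216: bits 00010100110 walk d0:H2→d1:-→d2:-→d3:-→d4:-→d5:-→d6:-→d7:-→d8:-→d9:-→d10:H0→d11:H2 -> H2
  add 192.0.0.0/3 -> H1 at depth 3
  add 20.208.0.0/12 -> H1 at depth 12
  - 20.192.0.0/11 clear@11
  lookup 208.6.72.163: bits 11010000000 walk d0:H2→d1:-→d2:-→d3:H1→d4:-→d5:-→d6:-→d7:-→d8:H0→d9:-→d10:-→d11:- -> H0
  lookup 95.183.92.70: bits 0 walk d0:H2→d1:- -> H2
  add 176.164.0.0/16 -> H2 at depth 16
  lookup 176.164.41.148: bits 1011000010100100001 walk d0:H2→d1:-→d2:-→d3:-→d4:-→d5:-→d6:-→d7:-→d8:-→d9:-→d10:-→d11:-→d12:-→d13:-→d14:-→d15:-→d16:H2→d17:-→d18:-→d19:- -> H2
  add 20.220.224.0/19 -> H1 at depth 19
  add 208.25.43.180/32 -> H0 at depth 32
  - 20.220.239.2/32 clear@32
  lookup 208.40.123.108: bits 1101000000 walk d0:H2→d1:-→d2:-→d3:H1→d4:-→d5:-→d6:-→d7:-→d8:H0→d9:-→d10:- -> H0
  add 176.164.32.0/19 -> H2 at depth 19
  lookup 208.25.43.180: bits 11010000000110010010101110110100 walk d0:H2→d1:-→d2:-→d3:H1→d4:-→d5:-→d6:-→d7:-→d8:H0→d9:-→d10:-→d11:-→d12:-→d13:-→d14:-→d15:-→d16:-→d17:-→d18:-→d19:-→d20:-→d21:-→d22:-→d23:-→d24:-→d25:-→d26:-→d27:-→d28:-→d29:-→d30:-→d31:-→d32:H0 -> H0
  add 208.0.0.0/8 -> H2 at depth 8
  lookup 208.0.11.244: bits 11010000000 walk d0:H2→d1:-→d2:-→d3:H1→d4:-→d5:-→d6:-→d7:-→d8:H2→d9:-→d10:-→d11:- -> H2
  lookup 20.220.224.5: bits 00010100110111001110 walk d0:H2→d1:-→d2:-→d3:-→d4:-→d5:-→d6:-→d7:-→d8:-→d9:-→d10:H0→d11:-→d12:H1→d13:-→d14:-→d15:-→d16:-→d17:-→d18:-→d19:H1→d20:- -> H1
  lookup 20.193.74.83: bits 00010100110 walk d0:H2→d1:-→d2:-→d3:-→d4:-→d5:-→d6:-→d7:-→d8:-→d9:-→d10:H0→d11:- -> H0

== LOOKUPS ==
["H2","H0","H0","H2","H2","H0","H2","H2","H0","H0","H2","H1","H0"]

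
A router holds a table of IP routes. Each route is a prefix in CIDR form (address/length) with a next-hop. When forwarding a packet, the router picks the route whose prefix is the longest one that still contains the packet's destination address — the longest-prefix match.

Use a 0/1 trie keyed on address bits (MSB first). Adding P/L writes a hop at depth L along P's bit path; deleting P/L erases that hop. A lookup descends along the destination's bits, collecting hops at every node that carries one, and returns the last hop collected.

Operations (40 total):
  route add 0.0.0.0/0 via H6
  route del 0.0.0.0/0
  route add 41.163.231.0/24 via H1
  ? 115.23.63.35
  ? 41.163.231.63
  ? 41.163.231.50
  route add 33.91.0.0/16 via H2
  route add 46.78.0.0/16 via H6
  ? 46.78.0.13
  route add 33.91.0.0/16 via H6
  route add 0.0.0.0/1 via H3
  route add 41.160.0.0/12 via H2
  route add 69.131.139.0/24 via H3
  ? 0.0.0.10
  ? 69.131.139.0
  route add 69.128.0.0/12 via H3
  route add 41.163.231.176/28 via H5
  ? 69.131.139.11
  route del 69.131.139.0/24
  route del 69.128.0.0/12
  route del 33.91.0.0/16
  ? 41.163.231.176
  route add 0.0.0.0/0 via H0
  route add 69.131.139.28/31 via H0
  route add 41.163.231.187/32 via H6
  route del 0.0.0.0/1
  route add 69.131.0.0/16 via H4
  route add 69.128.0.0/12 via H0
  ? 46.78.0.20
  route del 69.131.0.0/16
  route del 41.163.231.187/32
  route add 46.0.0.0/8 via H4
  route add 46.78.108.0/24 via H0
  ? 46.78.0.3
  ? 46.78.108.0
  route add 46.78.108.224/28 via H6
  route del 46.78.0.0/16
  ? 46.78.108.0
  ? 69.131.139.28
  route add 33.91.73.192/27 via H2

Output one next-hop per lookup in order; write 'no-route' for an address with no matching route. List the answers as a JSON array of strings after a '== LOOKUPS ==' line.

Process each operation:
  add 0.0.0.0/0 -> H6 at depth 0
  - 0.0.0.0/0 clear@0
  add 41.163.231.0/24 -> H1 at depth 24
  Q 115.23.63.35: descend 0 ; hops seen [∅] ; pick no-route
  Q 41.163.231.63: descend 001010011010001111100111 ; hops seen [H1] ; pick H1
  Q 41.163.231.50: descend 001010011010001111100111 ; hops seen [H1] ; pick H1
  add 33.91.0.0/16 -> H2 at depth 16
  add 46.78.0.0/16 -> H6 at depth 16
  Q 46.78.0.13: descend 0010111001001110 ; hops seen [H6] ; pick H6
  add 33.91.0.0/16 -> H6 at depth 16
  add 0.0.0.0/1 -> H3 at depth 1
  add 41.160.0.0/12 -> H2 at depth 12
  add 69.131.139.0/24 -> H3 at depth 24
  Q 0.0.0.10: descend 00 ; hops seen [H3] ; pick H3
  Q 69.131.139.0: descend 010001011000001110001011 ; hops seen [H3,H3] ; pick H3
  add 69.128.0.0/12 -> H3 at depth 12
  add 41.163.231.176/28 -> H5 at depth 28
  Q 69.131.139.11: descend 010001011000001110001011 ; hops seen [H3,H3,H3] ; pick H3
  - 69.131.139.0/24 clear@24
  - 69.128.0.0/12 clear@12
  - 33.91.0.0/16 clear@16
  Q 41.163.231.176: descend 0010100110100011111001111011 ; hops seen [H3,H2,H1,H5] ; pick H5
  add 0.0.0.0/0 -> H0 at depth 0
  add 69.131.139.28/31 -> H0 at depth 31
  add 41.163.231.187/32 -> H6 at depth 32
  - 0.0.0.0/1 clear@1
  add 69.131.0.0/16 -> H4 at depth 16
  add 69.128.0.0/12 -> H0 at depth 12
  Q 46.78.0.20: descend 0010111001001110 ; hops seen [H0,H6] ; pick H6
  - 69.131.0.0/16 clear@16
  - 41.163.231.187/32 clear@32
  add 46.0.0.0/8 -> H4 at depth 8
  add 46.78.108.0/24 -> H0 at depth 24
  Q 46.78.0.3: descend 00101110010011100 ; hops seen [H0,H4,H6] ; pick H6
  Q 46.78.108.0: descend 001011100100111001101100 ; hops seen [H0,H4,H6,H0] ; pick H0
  add 46.78.108.224/28 -> H6 at depth 28
  - 46.78.0.0/16 clear@16
  Q 46.78.108.0: descend 001011100100111001101100 ; hops seen [H0,H4,H0] ; pick H0
  Q 69.131.139.28: descend 0100010110000011100010110001110 ; hops seen [H0,H0,H0] ; pick H0
  add 33.91.73.192/27 -> H2 at depth 27

== LOOKUPS ==
["no-route","H1","H1","H6","H3","H3","H3","H5","H6","H6","H0","H0","H0"]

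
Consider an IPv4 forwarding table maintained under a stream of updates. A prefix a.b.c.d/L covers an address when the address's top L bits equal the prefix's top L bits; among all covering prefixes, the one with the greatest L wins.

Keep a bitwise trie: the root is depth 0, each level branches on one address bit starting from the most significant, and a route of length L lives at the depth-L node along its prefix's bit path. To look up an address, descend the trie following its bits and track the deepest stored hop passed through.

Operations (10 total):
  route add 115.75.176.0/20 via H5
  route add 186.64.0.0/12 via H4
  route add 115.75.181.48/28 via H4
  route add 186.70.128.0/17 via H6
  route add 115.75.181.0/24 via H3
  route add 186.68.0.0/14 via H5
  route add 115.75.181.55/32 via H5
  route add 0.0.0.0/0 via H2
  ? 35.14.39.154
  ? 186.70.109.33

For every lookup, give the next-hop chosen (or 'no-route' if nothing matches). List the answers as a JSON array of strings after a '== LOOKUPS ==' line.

Trace:
  add 115.75.176.0/20 -> H5 at depth 20
  add 186.64.0.0/12 -> H4 at depth 12
  add 115.75.181.48/28 -> H4 at depth 28
  add 186.70.128.0/17 -> H6 at depth 17
  add 115.75.181.0/24 -> H3 at depth 24
  add 186.68.0.0/14 -> H5 at depth 14
  add 115.75.181.55/32 -> H5 at depth 32
  add 0.0.0.0/0 -> H2 at depth 0
  Q 35.14.39.154: descend 0 ; hops seen [H2] ; pick H2
  Q 186.70.109.33: descend 1011101001000110 ; hops seen [H2,H4,H5] ; pick H5

== LOOKUPS ==
["H2","H5"]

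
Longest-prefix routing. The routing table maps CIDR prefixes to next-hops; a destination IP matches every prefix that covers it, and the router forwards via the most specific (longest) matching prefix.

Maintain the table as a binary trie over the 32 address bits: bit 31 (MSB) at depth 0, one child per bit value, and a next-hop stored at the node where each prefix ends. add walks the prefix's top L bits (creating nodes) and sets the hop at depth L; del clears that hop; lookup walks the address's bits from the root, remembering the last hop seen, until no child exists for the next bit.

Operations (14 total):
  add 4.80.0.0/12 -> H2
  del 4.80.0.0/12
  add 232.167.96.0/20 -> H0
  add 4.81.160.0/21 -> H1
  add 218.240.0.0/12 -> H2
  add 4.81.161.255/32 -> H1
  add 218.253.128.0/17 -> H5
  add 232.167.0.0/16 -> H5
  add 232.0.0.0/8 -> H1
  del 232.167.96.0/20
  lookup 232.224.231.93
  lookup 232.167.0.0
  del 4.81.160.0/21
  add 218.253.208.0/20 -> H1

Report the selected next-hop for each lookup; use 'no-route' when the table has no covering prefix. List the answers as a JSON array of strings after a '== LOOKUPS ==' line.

Trace:
  add 4.80.0.0/12 -> H2 at depth 12
  - 4.80.0.0/12 clear@12
  add 232.167.96.0/20 -> H0 at depth 20
  add 4.81.160.0/21 -> H1 at depth 21
  add 218.240.0.0/12 -> H2 at depth 12
  add 4.81.161.255/32 -> H1 at depth 32
  add 218.253.128.0/17 -> H5 at depth 17
  add 232.167.0.0/16 -> H5 at depth 16
  add 232.0.0.0/8 -> H1 at depth 8
  - 232.167.96.0/20 clear@20
  lookup 232.224.231.93: bits 111010001 walk d0:-→d1:-→d2:-→d3:-→d4:-→d5:-→d6:-→d7:-→d8:H1→d9:- -> H1
  lookup 232.167.0.0: bits 11101000101001110 walk d0:-→d1:-→d2:-→d3:-→d4:-→d5:-→d6:-→d7:-→d8:H1→d9:-→d10:-→d11:-→d12:-→d13:-→d14:-→d15:-→d16:H5→d17:- -> H5
  - 4.81.160.0/21 clear@21
  add 218.253.208.0/20 -> H1 at depth 20

== LOOKUPS ==
["H1","H5"]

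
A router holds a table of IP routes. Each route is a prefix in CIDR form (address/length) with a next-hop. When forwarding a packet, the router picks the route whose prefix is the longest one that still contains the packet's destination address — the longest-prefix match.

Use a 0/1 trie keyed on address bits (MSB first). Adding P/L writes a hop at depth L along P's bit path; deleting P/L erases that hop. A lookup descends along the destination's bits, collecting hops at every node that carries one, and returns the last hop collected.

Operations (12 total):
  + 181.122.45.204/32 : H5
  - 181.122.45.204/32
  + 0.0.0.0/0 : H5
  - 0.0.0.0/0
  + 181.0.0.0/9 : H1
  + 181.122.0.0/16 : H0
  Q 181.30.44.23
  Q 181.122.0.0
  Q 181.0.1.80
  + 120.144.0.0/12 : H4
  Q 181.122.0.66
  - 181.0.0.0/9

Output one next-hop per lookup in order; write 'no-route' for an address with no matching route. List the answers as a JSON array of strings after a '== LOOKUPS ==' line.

Trace:
  add 181.122.45.204/32 -> H5 at depth 32
  del 181.122.45.204/32 (clear depth 32)
  add 0.0.0.0/0 -> H5 at depth 0
  del 0.0.0.0/0 (clear depth 0)
  add 181.0.0.0/9 -> H1 at depth 9
  add 181.122.0.0/16 -> H0 at depth 16
  ? 181.30.44.23  path d0:-→d1:-→d2:-→d3:-→d4:-→d5:-→d6:-→d7:-→d8:-→d9:H1  best=H1
  ? 181.122.0.0  path d0:-→d1:-→d2:-→d3:-→d4:-→d5:-→d6:-→d7:-→d8:-→d9:H1→d10:-→d11:-→d12:-→d13:-→d14:-→d15:-→d16:H0→d17:-→d18:-  best=H0
  ? 181.0.1.80  path d0:-→d1:-→d2:-→d3:-→d4:-→d5:-→d6:-→d7:-→d8:-→d9:H1  best=H1
  add 120.144.0.0/12 -> H4 at depth 12
  ? 181.122.0.66  path d0:-→d1:-→d2:-→d3:-→d4:-→d5:-→d6:-→d7:-→d8:-→d9:H1→d10:-→d11:-→d12:-→d13:-→d14:-→d15:-→d16:H0→d17:-→d18:-  best=H0
  del 181.0.0.0/9 (clear depth 9)

== LOOKUPS ==
["H1","H0","H1","H0"]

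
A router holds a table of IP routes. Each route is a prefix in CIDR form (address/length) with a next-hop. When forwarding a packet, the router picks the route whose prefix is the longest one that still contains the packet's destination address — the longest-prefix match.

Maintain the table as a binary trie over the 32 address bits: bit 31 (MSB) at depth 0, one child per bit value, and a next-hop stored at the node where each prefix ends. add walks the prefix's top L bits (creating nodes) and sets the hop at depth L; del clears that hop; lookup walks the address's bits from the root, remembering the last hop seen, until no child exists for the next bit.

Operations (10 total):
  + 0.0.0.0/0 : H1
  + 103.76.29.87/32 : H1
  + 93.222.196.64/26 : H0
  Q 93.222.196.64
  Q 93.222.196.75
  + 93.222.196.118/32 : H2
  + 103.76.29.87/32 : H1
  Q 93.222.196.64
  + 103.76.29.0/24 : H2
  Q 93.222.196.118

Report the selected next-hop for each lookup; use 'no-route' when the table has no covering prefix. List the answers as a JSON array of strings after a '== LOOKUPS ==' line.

Process each operation:
  add 0.0.0.0/0 -> H1 at depth 0
  add 103.76.29.87/32 -> H1 at depth 32
  add 93.222.196.64/26 -> H0 at depth 26
  ? 93.222.196.64  path d0:H1→d1:-→d2:-→d3:-→d4:-→d5:-→d6:-→d7:-→d8:-→d9:-→d10:-→d11:-→d12:-→d13:-→d14:-→d15:-→d16:-→d17:-→d18:-→d19:-→d20:-→d21:-→d22:-→d23:-→d24:-→d25:-→d26:H0  best=H0
  ? 93.222.196.75  path d0:H1→d1:-→d2:-→d3:-→d4:-→d5:-→d6:-→d7:-→d8:-→d9:-→d10:-→d11:-→d12:-→d13:-→d14:-→d15:-→d16:-→d17:-→d18:-→d19:-→d20:-→d21:-→d22:-→d23:-→d24:-→d25:-→d26:H0  best=H0
  add 93.222.196.118/32 -> H2 at depth 32
  add 103.76.29.87/32 -> H1 at depth 32
  ? 93.222.196.64  path d0:H1→d1:-→d2:-→d3:-→d4:-→d5:-→d6:-→d7:-→d8:-→d9:-→d10:-→d11:-→d12:-→d13:-→d14:-→d15:-→d16:-→d17:-→d18:-→d19:-→d20:-→d21:-→d22:-→d23:-→d24:-→d25:-→d26:H0  best=H0
  add 103.76.29.0/24 -> H2 at depth 24
  ? 93.222.196.118  path d0:H1→d1:-→d2:-→d3:-→d4:-→d5:-→d6:-→d7:-→d8:-→d9:-→d10:-→d11:-→d12:-→d13:-→d14:-→d15:-→d16:-→d17:-→d18:-→d19:-→d20:-→d21:-→d22:-→d23:-→d24:-→d25:-→d26:H0→d27:-→d28:-→d29:-→d30:-→d31:-→d32:H2  best=H2

== LOOKUPS ==
["H0","H0","H0","H2"]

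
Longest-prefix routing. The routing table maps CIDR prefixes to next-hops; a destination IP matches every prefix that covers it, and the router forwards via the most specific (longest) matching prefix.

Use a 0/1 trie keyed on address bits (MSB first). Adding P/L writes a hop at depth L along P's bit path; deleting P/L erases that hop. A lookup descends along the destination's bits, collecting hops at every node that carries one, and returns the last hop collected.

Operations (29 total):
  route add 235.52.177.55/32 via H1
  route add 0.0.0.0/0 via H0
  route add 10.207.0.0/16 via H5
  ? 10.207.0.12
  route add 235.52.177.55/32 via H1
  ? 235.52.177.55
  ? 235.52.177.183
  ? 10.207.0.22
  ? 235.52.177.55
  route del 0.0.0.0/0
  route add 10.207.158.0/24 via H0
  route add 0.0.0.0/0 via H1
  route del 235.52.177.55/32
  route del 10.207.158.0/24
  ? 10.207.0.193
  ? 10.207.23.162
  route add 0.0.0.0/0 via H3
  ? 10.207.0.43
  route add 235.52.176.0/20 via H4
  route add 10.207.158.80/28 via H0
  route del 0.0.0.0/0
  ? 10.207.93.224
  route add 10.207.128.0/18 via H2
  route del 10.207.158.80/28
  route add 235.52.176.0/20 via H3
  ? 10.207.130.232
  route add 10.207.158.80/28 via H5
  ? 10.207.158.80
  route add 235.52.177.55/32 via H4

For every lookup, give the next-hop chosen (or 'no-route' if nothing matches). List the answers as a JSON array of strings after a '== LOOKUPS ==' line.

Process each operation:
  + 235.52.177.55/32 (H1) depth=32
  + 0.0.0.0/0 (H0) depth=0
  + 10.207.0.0/16 (H5) depth=16
  Q 10.207.0.12: descend 0000101011001111 ; hops seen [H0,H5] ; pick H5
  + 235.52.177.55/32 (H1) depth=32
  Q 235.52.177.55: descend 11101011001101001011000100110111 ; hops seen [H0,H1] ; pick H1
  Q 235.52.177.183: descend 111010110011010010110001 ; hops seen [H0] ; pick H0
  Q 10.207.0.22: descend 0000101011001111 ; hops seen [H0,H5] ; pick H5
  Q 235.52.177.55: descend 11101011001101001011000100110111 ; hops seen [H0,H1] ; pick H1
  del 0.0.0.0/0 (clear depth 0)
  + 10.207.158.0/24 (H0) depth=24
  + 0.0.0.0/0 (H1) depth=0
  del 235.52.177.55/32 (clear depth 32)
  del 10.207.158.0/24 (clear depth 24)
  Q 10.207.0.193: descend 0000101011001111 ; hops seen [H1,H5] ; pick H5
  Q 10.207.23.162: descend 0000101011001111 ; hops seen [H1,H5] ; pick H5
  + 0.0.0.0/0 (H3) depth=0
  Q 10.207.0.43: descend 0000101011001111 ; hops seen [H3,H5] ; pick H5
  + 235.52.176.0/20 (H4) depth=20
  + 10.207.158.80/28 (H0) depth=28
  del 0.0.0.0/0 (clear depth 0)
  Q 10.207.93.224: descend 0000101011001111 ; hops seen [H5] ; pick H5
  + 10.207.128.0/18 (H2) depth=18
  del 10.207.158.80/28 (clear depth 28)
  + 235.52.176.0/20 (H3) depth=20
  Q 10.207.130.232: descend 0000101011001111100 ; hops seen [H5,H2] ; pick H2
  + 10.207.158.80/28 (H5) depth=28
  Q 10.207.158.80: descend 0000101011001111100111100101 ; hops seen [H5,H2,H5] ; pick H5
  + 235.52.177.55/32 (H4) depth=32

== LOOKUPS ==
["H5","H1","H0","H5","H1","H5","H5","H5","H5","H2","H5"]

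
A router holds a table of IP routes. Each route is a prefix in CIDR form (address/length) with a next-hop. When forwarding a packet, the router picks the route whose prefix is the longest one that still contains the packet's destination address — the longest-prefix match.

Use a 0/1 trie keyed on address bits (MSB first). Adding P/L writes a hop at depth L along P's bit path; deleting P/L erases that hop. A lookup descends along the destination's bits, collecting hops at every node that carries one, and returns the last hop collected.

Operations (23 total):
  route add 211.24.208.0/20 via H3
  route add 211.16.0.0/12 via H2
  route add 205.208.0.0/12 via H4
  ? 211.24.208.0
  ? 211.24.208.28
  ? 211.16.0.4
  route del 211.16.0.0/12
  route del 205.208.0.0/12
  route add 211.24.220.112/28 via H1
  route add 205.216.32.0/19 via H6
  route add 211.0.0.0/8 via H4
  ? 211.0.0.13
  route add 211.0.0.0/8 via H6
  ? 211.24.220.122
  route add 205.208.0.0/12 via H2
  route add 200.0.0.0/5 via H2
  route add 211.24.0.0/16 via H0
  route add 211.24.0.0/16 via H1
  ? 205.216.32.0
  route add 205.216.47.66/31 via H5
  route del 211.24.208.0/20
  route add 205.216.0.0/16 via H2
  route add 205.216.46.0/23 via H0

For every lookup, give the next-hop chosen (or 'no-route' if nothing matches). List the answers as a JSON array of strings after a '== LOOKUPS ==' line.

Process each operation:
  add 211.24.208.0/20 -> H3 at depth 20
  add 211.16.0.0/12 -> H2 at depth 12
  add 205.208.0.0/12 -> H4 at depth 12
  ? 211.24.208.0  path d0:-→d1:-→d2:-→d3:-→d4:-→d5:-→d6:-→d7:-→d8:-→d9:-→d10:-→d11:-→d12:H2→d13:-→d14:-→d15:-→d16:-→d17:-→d18:-→d19:-→d20:H3  best=H3
  ? 211.24.208.28  path d0:-→d1:-→d2:-→d3:-→d4:-→d5:-→d6:-→d7:-→d8:-→d9:-→d10:-→d11:-→d12:H2→d13:-→d14:-→d15:-→d16:-→d17:-→d18:-→d19:-→d20:H3  best=H3
  ? 211.16.0.4  path d0:-→d1:-→d2:-→d3:-→d4:-→d5:-→d6:-→d7:-→d8:-→d9:-→d10:-→d11:-→d12:H2  best=H2
  del 211.16.0.0/12 (clear depth 12)
  del 205.208.0.0/12 (clear depth 12)
  add 211.24.220.112/28 -> H1 at depth 28
  add 205.216.32.0/19 -> H6 at depth 19
  add 211.0.0.0/8 -> H4 at depth 8
  ? 211.0.0.13  path d0:-→d1:-→d2:-→d3:-→d4:-→d5:-→d6:-→d7:-→d8:H4→d9:-→d10:-→d11:-  best=H4
  add 211.0.0.0/8 -> H6 at depth 8
  ? 211.24.220.122  path d0:-→d1:-→d2:-→d3:-→d4:-→d5:-→d6:-→d7:-→d8:H6→d9:-→d10:-→d11:-→d12:-→d13:-→d14:-→d15:-→d16:-→d17:-→d18:-→d19:-→d20:H3→d21:-→d22:-→d23:-→d24:-→d25:-→d26:-→d27:-→d28:H1  best=H1
  add 205.208.0.0/12 -> H2 at depth 12
  add 200.0.0.0/5 -> H2 at depth 5
  add 211.24.0.0/16 -> H0 at depth 16
  add 211.24.0.0/16 -> H1 at depth 16
  ? 205.216.32.0  path d0:-→d1:-→d2:-→d3:-→d4:-→d5:H2→d6:-→d7:-→d8:-→d9:-→d10:-→d11:-→d12:H2→d13:-→d14:-→d15:-→d16:-→d17:-→d18:-→d19:H6  best=H6
  add 205.216.47.66/31 -> H5 at depth 31
  del 211.24.208.0/20 (clear depth 20)
  add 205.216.0.0/16 -> H2 at depth 16
  add 205.216.46.0/23 -> H0 at depth 23

== LOOKUPS ==
["H3","H3","H2","H4","H1","H6"]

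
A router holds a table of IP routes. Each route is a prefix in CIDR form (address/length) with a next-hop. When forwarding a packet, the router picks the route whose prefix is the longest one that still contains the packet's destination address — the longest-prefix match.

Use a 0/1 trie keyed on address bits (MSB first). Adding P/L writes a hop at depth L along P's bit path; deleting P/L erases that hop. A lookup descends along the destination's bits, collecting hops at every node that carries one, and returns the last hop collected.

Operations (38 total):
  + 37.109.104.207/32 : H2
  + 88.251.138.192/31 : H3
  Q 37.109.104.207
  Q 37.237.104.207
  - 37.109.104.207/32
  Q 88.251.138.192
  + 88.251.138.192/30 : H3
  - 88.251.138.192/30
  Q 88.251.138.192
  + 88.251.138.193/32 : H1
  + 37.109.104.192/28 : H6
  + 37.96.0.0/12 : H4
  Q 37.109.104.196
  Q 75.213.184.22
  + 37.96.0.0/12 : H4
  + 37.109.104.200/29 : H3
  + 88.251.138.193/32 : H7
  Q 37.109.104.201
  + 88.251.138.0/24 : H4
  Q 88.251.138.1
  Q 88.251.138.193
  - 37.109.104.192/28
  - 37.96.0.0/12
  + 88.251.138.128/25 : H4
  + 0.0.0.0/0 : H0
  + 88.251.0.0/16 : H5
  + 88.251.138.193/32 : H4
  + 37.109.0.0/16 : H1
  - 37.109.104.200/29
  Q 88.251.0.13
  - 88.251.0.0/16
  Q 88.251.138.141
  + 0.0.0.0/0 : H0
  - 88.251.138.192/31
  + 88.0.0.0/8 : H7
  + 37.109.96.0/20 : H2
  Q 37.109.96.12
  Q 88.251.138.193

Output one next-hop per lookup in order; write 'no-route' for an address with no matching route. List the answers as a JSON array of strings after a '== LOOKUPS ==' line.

Process each operation:
  + 37.109.104.207/32 (H2) depth=32
  + 88.251.138.192/31 (H3) depth=31
  lookup 37.109.104.207: bits 00100101011011010110100011001111 walk d0:-→d1:-→d2:-→d3:-→d4:-→d5:-→d6:-→d7:-→d8:-→d9:-→d10:-→d11:-→d12:-→d13:-→d14:-→d15:-→d16:-→d17:-→d18:-→d19:-→d20:-→d21:-→d22:-→d23:-→d24:-→d25:-→d26:-→d27:-→d28:-→d29:-→d30:-→d31:-→d32:H2 -> H2
  lookup 37.237.104.207: bits 00100101 walk d0:-→d1:-→d2:-→d3:-→d4:-→d5:-→d6:-→d7:-→d8:- -> no-route
  del 37.109.104.207/32 (clear depth 32)
  lookup 88.251.138.192: bits 0101100011111011100010101100000 walk d0:-→d1:-→d2:-→d3:-→d4:-→d5:-→d6:-→d7:-→d8:-→d9:-→d10:-→d11:-→d12:-→d13:-→d14:-→d15:-→d16:-→d17:-→d18:-→d19:-→d20:-→d21:-→d22:-→d23:-→d24:-→d25:-→d26:-→d27:-→d28:-→d29:-→d30:-→d31:H3 -> H3
  + 88.251.138.192/30 (H3) depth=30
  del 88.251.138.192/30 (clear depth 30)
  lookup 88.251.138.192: bits 0101100011111011100010101100000 walk d0:-→d1:-→d2:-→d3:-→d4:-→d5:-→d6:-→d7:-→d8:-→d9:-→d10:-→d11:-→d12:-→d13:-→d14:-→d15:-→d16:-→d17:-→d18:-→d19:-→d20:-→d21:-→d22:-→d23:-→d24:-→d25:-→d26:-→d27:-→d28:-→d29:-→d30:-→d31:H3 -> H3
  + 88.251.138.193/32 (H1) depth=32
  + 37.109.104.192/28 (H6) depth=28
  + 37.96.0.0/12 (H4) depth=12
  lookup 37.109.104.196: bits 0010010101101101011010001100 walk d0:-→d1:-→d2:-→d3:-→d4:-→d5:-→d6:-→d7:-→d8:-→d9:-→d10:-→d11:-→d12:H4→d13:-→d14:-→d15:-→d16:-→d17:-→d18:-→d19:-→d20:-→d21:-→d22:-→d23:-→d24:-→d25:-→d26:-→d27:-→d28:H6 -> H6
  lookup 75.213.184.22: bits 010 walk d0:-→d1:-→d2:-→d3:- -> no-route
  + 37.96.0.0/12 (H4) depth=12
  + 37.109.104.200/29 (H3) depth=29
  + 88.251.138.193/32 (H7) depth=32
  lookup 37.109.104.201: bits 00100101011011010110100011001 walk d0:-→d1:-→d2:-→d3:-→d4:-→d5:-→d6:-→d7:-→d8:-→d9:-→d10:-→d11:-→d12:H4→d13:-→d14:-→d15:-→d16:-→d17:-→d18:-→d19:-→d20:-→d21:-→d22:-→d23:-→d24:-→d25:-→d26:-→d27:-→d28:H6→d29:H3 -> H3
  + 88.251.138.0/24 (H4) depth=24
  lookup 88.251.138.1: bits 010110001111101110001010 walk d0:-→d1:-→d2:-→d3:-→d4:-→d5:-→d6:-→d7:-→d8:-→d9:-→d10:-→d11:-→d12:-→d13:-→d14:-→d15:-→d16:-→d17:-→d18:-→d19:-→d20:-→d21:-→d22:-→d23:-→d24:H4 -> H4
  lookup 88.251.138.193: bits 01011000111110111000101011000001 walk d0:-→d1:-→d2:-→d3:-→d4:-→d5:-→d6:-→d7:-→d8:-→d9:-→d10:-→d11:-→d12:-→d13:-→d14:-→d15:-→d16:-→d17:-→d18:-→d19:-→d20:-→d21:-→d22:-→d23:-→d24:H4→d25:-→d26:-→d27:-→d28:-→d29:-→d30:-→d31:H3→d32:H7 -> H7
  del 37.109.104.192/28 (clear depth 28)
  del 37.96.0.0/12 (clear depth 12)
  + 88.251.138.128/25 (H4) depth=25
  + 0.0.0.0/0 (H0) depth=0
  + 88.251.0.0/16 (H5) depth=16
  + 88.251.138.193/32 (H4) depth=32
  + 37.109.0.0/16 (H1) depth=16
  del 37.109.104.200/29 (clear depth 29)
  lookup 88.251.0.13: bits 0101100011111011 walk d0:H0→d1:-→d2:-→d3:-→d4:-→d5:-→d6:-→d7:-→d8:-→d9:-→d10:-→d11:-→d12:-→d13:-→d14:-→d15:-→d16:H5 -> H5
  del 88.251.0.0/16 (clear depth 16)
  lookup 88.251.138.141: bits 0101100011111011100010101 walk d0:H0→d1:-→d2:-→d3:-→d4:-→d5:-→d6:-→d7:-→d8:-→d9:-→d10:-→d11:-→d12:-→d13:-→d14:-→d15:-→d16:-→d17:-→d18:-→d19:-→d20:-→d21:-→d22:-→d23:-→d24:H4→d25:H4 -> H4
  + 0.0.0.0/0 (H0) depth=0
  del 88.251.138.192/31 (clear depth 31)
  + 88.0.0.0/8 (H7) depth=8
  + 37.109.96.0/20 (H2) depth=20
  lookup 37.109.96.12: bits 00100101011011010110 walk d0:H0→d1:-→d2:-→d3:-→d4:-→d5:-→d6:-→d7:-→d8:-→d9:-→d10:-→d11:-→d12:-→d13:-→d14:-→d15:-→d16:H1→d17:-→d18:-→d19:-→d20:H2 -> H2
  lookup 88.251.138.193: bits 01011000111110111000101011000001 walk d0:H0→d1:-→d2:-→d3:-→d4:-→d5:-→d6:-→d7:-→d8:H7→d9:-→d10:-→d11:-→d12:-→d13:-→d14:-→d15:-→d16:-→d17:-→d18:-→d19:-→d20:-→d21:-→d22:-→d23:-→d24:H4→d25:H4→d26:-→d27:-→d28:-→d29:-→d30:-→d31:-→d32:H4 -> H4

== LOOKUPS ==
["H2","no-route","H3","H3","H6","no-route","H3","H4","H7","H5","H4","H2","H4"]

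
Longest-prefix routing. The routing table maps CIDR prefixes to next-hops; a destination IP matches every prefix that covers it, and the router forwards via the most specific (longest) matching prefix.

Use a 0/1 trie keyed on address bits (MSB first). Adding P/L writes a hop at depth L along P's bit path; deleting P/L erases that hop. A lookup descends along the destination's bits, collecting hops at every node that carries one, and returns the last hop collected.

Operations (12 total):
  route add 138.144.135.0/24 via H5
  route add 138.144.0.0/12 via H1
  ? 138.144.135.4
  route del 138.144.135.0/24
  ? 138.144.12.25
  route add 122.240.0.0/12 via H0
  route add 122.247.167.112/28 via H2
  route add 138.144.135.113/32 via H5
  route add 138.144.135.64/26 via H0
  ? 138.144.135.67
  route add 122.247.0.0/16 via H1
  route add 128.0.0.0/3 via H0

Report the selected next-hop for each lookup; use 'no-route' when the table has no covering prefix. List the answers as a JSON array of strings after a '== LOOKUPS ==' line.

Trace:
  + 138.144.135.0/24 (H5) depth=24
  + 138.144.0.0/12 (H1) depth=12
  Q 138.144.135.4: descend 100010101001000010000111 ; hops seen [H1,H5] ; pick H5
  - 138.144.135.0/24 clear@24
  Q 138.144.12.25: descend 1000101010010000 ; hops seen [H1] ; pick H1
  + 122.240.0.0/12 (H0) depth=12
  + 122.247.167.112/28 (H2) depth=28
  + 138.144.135.113/32 (H5) depth=32
  + 138.144.135.64/26 (H0) depth=26
  Q 138.144.135.67: descend 10001010100100001000011101 ; hops seen [H1,H0] ; pick H0
  + 122.247.0.0/16 (H1) depth=16
  + 128.0.0.0/3 (H0) depth=3

== LOOKUPS ==
["H5","H1","H0"]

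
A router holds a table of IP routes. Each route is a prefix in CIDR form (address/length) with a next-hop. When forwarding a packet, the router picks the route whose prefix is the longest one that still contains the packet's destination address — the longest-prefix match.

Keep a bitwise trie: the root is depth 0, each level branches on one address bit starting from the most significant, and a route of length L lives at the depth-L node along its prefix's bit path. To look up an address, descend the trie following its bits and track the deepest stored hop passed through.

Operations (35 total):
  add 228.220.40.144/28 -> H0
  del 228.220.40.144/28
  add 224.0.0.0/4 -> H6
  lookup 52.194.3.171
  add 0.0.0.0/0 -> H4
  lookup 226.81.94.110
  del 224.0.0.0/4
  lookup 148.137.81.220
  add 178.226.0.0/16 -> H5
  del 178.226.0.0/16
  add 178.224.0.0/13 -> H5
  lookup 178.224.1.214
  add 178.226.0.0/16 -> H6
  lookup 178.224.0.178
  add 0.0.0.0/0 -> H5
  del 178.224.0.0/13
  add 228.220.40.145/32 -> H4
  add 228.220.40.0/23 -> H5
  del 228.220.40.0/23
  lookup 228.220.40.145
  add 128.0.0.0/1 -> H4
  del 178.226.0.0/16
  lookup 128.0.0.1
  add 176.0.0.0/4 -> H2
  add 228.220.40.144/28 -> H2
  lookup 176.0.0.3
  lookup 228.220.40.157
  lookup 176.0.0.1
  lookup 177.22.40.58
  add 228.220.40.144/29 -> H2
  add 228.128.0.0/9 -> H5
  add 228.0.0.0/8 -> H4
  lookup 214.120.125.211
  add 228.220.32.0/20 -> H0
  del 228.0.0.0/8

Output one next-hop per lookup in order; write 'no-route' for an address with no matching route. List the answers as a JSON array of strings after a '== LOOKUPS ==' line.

Apply in order:
  + 228.220.40.144/28 (H0) depth=28
  - 228.220.40.144/28 clear@28
  + 224.0.0.0/4 (H6) depth=4
  Q 52.194.3.171: descend ε ; hops seen [∅] ; pick no-route
  + 0.0.0.0/0 (H4) depth=0
  Q 226.81.94.110: descend 11100 ; hops seen [H4,H6] ; pick H6
  - 224.0.0.0/4 clear@4
  Q 148.137.81.220: descend 1 ; hops seen [H4] ; pick H4
  + 178.226.0.0/16 (H5) depth=16
  - 178.226.0.0/16 clear@16
  + 178.224.0.0/13 (H5) depth=13
  Q 178.224.1.214: descend 10110010111000 ; hops seen [H4,H5] ; pick H5
  + 178.226.0.0/16 (H6) depth=16
  Q 178.224.0.178: descend 10110010111000 ; hops seen [H4,H5] ; pick H5
  + 0.0.0.0/0 (H5) depth=0
  - 178.224.0.0/13 clear@13
  + 228.220.40.145/32 (H4) depth=32
  + 228.220.40.0/23 (H5) depth=23
  - 228.220.40.0/23 clear@23
  Q 228.220.40.145: descend 11100100110111000010100010010001 ; hops seen [H5,H4] ; pick H4
  + 128.0.0.0/1 (H4) depth=1
  - 178.226.0.0/16 clear@16
  Q 128.0.0.1: descend 10 ; hops seen [H5,H4] ; pick H4
  + 176.0.0.0/4 (H2) depth=4
  + 228.220.40.144/28 (H2) depth=28
  Q 176.0.0.3: descend 101100 ; hops seen [H5,H4,H2] ; pick H2
  Q 228.220.40.157: descend 1110010011011100001010001001 ; hops seen [H5,H4,H2] ; pick H2
  Q 176.0.0.1: descend 101100 ; hops seen [H5,H4,H2] ; pick H2
  Q 177.22.40.58: descend 101100 ; hops seen [H5,H4,H2] ; pick H2
  + 228.220.40.144/29 (H2) depth=29
  + 228.128.0.0/9 (H5) depth=9
  + 228.0.0.0/8 (H4) depth=8
  Q 214.120.125.211: descend 11 ; hops seen [H5,H4] ; pick H4
  + 228.220.32.0/20 (H0) depth=20
  - 228.0.0.0/8 clear@8

== LOOKUPS ==
["no-route","H6","H4","H5","H5","H4","H4","H2","H2","H2","H2","H4"]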